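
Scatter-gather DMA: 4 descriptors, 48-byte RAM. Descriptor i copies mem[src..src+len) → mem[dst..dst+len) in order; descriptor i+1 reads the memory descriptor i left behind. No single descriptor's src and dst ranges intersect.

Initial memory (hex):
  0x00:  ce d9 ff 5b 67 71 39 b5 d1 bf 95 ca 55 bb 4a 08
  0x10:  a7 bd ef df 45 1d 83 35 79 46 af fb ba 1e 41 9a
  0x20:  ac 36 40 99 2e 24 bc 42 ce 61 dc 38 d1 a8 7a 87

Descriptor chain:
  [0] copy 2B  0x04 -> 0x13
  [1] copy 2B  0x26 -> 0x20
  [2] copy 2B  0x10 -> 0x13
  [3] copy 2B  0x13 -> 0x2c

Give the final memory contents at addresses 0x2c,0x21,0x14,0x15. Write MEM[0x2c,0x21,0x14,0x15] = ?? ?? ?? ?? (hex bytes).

#0 dst[0x13+2] := {0x67,0x71}
#1 dst[0x20+2] := {0xbc,0x42}
#2 dst[0x13+2] := {0xa7,0xbd}
#3 dst[0x2c+2] := {0xa7,0xbd}
query mem[0x2c]=0xa7, mem[0x21]=0x42, mem[0x14]=0xbd, mem[0x15]=0x1d

MEM[0x2c,0x21,0x14,0x15] = a7 42 bd 1d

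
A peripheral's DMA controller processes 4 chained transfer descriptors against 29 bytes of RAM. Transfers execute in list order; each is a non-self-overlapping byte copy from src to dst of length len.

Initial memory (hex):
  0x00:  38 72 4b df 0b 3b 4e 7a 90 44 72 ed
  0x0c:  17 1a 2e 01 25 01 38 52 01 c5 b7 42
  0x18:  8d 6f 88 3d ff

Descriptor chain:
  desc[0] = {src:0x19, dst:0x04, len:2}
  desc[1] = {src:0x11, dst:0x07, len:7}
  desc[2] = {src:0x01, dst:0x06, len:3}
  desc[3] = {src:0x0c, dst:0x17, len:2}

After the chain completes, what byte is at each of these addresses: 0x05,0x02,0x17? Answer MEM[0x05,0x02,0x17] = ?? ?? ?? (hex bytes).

#0 dst[0x04+2] := {0x6f,0x88}
#1 dst[0x07+7] := {0x01,0x38,0x52,0x01,0xc5,0xb7,0x42}
#2 dst[0x06+3] := {0x72,0x4b,0xdf}
#3 dst[0x17+2] := {0xb7,0x42}
query mem[0x05]=0x88, mem[0x02]=0x4b, mem[0x17]=0xb7

MEM[0x05,0x02,0x17] = 88 4b b7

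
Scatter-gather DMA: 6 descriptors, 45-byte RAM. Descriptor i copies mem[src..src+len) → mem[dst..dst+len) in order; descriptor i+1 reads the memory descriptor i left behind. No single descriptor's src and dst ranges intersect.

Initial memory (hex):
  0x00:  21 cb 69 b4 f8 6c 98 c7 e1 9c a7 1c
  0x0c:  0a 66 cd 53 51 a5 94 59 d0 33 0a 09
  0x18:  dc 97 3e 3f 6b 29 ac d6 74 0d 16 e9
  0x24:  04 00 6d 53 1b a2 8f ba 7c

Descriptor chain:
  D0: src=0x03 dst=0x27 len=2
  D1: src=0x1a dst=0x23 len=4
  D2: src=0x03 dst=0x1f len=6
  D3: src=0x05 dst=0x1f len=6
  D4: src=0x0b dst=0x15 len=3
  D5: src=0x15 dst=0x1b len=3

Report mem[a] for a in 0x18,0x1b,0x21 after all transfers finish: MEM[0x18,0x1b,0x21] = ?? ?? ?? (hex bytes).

[0] 0x03->0x27 len=2 : b4 f8
[1] 0x1a->0x23 len=4 : 3e 3f 6b 29
[2] 0x03->0x1f len=6 : b4 f8 6c 98 c7 e1
[3] 0x05->0x1f len=6 : 6c 98 c7 e1 9c a7
[4] 0x0b->0x15 len=3 : 1c 0a 66
[5] 0x15->0x1b len=3 : 1c 0a 66
query mem[0x18]=0xdc, mem[0x1b]=0x1c, mem[0x21]=0xc7

MEM[0x18,0x1b,0x21] = dc 1c c7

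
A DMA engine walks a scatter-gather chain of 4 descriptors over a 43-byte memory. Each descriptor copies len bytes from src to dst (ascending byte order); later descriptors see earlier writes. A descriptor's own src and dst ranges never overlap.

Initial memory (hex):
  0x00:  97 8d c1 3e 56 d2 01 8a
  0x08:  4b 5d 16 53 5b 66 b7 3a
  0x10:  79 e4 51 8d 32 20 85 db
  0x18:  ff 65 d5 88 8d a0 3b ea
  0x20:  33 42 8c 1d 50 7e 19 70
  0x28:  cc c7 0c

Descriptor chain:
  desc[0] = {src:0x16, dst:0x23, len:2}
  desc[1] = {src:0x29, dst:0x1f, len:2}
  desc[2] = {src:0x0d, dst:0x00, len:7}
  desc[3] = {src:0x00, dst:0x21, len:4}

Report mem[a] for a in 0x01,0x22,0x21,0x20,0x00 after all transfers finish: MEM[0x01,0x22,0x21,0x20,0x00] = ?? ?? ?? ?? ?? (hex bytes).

[0] 0x16->0x23 len=2 : 85 db
[1] 0x29->0x1f len=2 : c7 0c
[2] 0x0d->0x00 len=7 : 66 b7 3a 79 e4 51 8d
[3] 0x00->0x21 len=4 : 66 b7 3a 79
query mem[0x01]=0xb7, mem[0x22]=0xb7, mem[0x21]=0x66, mem[0x20]=0x0c, mem[0x00]=0x66

MEM[0x01,0x22,0x21,0x20,0x00] = b7 b7 66 0c 66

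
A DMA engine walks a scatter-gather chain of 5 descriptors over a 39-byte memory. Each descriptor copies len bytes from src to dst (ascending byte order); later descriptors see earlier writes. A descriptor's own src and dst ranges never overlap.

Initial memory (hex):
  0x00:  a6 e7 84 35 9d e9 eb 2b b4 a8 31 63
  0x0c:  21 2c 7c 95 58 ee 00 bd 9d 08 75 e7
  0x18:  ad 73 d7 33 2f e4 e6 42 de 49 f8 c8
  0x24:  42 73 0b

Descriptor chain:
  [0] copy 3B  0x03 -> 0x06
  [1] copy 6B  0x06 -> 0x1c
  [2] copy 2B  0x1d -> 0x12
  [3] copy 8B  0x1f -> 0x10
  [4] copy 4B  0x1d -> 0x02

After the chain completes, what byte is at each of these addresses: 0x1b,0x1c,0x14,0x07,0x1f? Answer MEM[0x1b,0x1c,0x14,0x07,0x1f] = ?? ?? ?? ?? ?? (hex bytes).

MEM[0x1b,0x1c,0x14,0x07,0x1f] = 33 35 c8 9d a8

  after D0: wrote 3B at 0x06 = 359de9
  after D1: wrote 6B at 0x1c = 359de9a83163
  after D2: wrote 2B at 0x12 = 9de9
  after D3: wrote 8B at 0x10 = a83163f8c842730b
  after D4: wrote 4B at 0x02 = 9de9a831
query mem[0x1b]=0x33, mem[0x1c]=0x35, mem[0x14]=0xc8, mem[0x07]=0x9d, mem[0x1f]=0xa8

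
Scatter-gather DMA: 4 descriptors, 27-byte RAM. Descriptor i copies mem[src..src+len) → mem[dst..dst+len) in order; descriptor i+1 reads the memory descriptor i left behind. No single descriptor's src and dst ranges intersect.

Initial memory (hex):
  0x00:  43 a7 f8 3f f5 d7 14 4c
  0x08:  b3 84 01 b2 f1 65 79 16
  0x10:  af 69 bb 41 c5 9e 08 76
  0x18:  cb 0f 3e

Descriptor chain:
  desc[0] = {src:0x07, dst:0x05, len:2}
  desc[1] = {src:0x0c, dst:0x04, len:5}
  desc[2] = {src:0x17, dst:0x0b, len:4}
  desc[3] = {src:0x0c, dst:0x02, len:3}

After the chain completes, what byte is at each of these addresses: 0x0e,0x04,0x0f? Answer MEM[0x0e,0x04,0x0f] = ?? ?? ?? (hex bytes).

MEM[0x0e,0x04,0x0f] = 3e 3e 16

D0: mem[0x05..0x06] <- [4c b3]
D1: mem[0x04..0x08] <- [f1 65 79 16 af]
D2: mem[0x0b..0x0e] <- [76 cb 0f 3e]
D3: mem[0x02..0x04] <- [cb 0f 3e]
query mem[0x0e]=0x3e, mem[0x04]=0x3e, mem[0x0f]=0x16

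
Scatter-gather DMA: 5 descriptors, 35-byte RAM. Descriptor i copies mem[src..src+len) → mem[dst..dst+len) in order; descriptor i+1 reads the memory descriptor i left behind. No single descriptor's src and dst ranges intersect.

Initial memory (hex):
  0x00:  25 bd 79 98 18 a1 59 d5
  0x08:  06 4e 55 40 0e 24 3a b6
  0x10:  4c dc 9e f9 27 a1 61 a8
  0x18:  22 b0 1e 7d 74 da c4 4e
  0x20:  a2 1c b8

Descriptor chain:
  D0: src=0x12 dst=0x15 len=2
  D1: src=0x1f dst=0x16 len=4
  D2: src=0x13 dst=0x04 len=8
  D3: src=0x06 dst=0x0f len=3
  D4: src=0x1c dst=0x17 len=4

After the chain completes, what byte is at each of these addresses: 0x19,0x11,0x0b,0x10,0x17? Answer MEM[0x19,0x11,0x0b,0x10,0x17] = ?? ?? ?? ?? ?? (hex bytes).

MEM[0x19,0x11,0x0b,0x10,0x17] = c4 a2 1e 4e 74

[0] 0x12->0x15 len=2 : 9e f9
[1] 0x1f->0x16 len=4 : 4e a2 1c b8
[2] 0x13->0x04 len=8 : f9 27 9e 4e a2 1c b8 1e
[3] 0x06->0x0f len=3 : 9e 4e a2
[4] 0x1c->0x17 len=4 : 74 da c4 4e
query mem[0x19]=0xc4, mem[0x11]=0xa2, mem[0x0b]=0x1e, mem[0x10]=0x4e, mem[0x17]=0x74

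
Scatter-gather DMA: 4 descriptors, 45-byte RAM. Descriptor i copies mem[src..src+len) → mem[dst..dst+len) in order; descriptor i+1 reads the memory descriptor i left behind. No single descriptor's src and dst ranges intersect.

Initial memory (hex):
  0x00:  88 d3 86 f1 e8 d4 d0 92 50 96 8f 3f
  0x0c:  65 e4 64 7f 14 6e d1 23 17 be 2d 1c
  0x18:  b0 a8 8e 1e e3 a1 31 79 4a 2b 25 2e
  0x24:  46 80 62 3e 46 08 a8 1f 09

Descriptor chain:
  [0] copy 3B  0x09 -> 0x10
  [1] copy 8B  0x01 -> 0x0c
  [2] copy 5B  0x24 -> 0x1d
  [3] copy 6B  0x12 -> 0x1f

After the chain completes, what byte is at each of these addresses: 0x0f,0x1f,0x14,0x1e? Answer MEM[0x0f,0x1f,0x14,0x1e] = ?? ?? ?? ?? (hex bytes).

MEM[0x0f,0x1f,0x14,0x1e] = e8 92 17 80

#0 dst[0x10+3] := {0x96,0x8f,0x3f}
#1 dst[0x0c+8] := {0xd3,0x86,0xf1,0xe8,0xd4,0xd0,0x92,0x50}
#2 dst[0x1d+5] := {0x46,0x80,0x62,0x3e,0x46}
#3 dst[0x1f+6] := {0x92,0x50,0x17,0xbe,0x2d,0x1c}
query mem[0x0f]=0xe8, mem[0x1f]=0x92, mem[0x14]=0x17, mem[0x1e]=0x80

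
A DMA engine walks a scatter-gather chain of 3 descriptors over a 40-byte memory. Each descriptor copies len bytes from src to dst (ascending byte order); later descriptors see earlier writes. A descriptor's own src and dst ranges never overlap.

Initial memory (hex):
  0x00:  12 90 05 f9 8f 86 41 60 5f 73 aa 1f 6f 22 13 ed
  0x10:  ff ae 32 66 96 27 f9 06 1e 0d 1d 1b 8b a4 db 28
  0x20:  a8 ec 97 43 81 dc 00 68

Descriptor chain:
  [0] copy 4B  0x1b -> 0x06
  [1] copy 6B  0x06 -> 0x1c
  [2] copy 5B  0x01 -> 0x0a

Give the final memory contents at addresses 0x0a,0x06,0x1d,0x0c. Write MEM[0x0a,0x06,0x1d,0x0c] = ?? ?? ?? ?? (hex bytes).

MEM[0x0a,0x06,0x1d,0x0c] = 90 1b 8b f9

#0 dst[0x06+4] := {0x1b,0x8b,0xa4,0xdb}
#1 dst[0x1c+6] := {0x1b,0x8b,0xa4,0xdb,0xaa,0x1f}
#2 dst[0x0a+5] := {0x90,0x05,0xf9,0x8f,0x86}
query mem[0x0a]=0x90, mem[0x06]=0x1b, mem[0x1d]=0x8b, mem[0x0c]=0xf9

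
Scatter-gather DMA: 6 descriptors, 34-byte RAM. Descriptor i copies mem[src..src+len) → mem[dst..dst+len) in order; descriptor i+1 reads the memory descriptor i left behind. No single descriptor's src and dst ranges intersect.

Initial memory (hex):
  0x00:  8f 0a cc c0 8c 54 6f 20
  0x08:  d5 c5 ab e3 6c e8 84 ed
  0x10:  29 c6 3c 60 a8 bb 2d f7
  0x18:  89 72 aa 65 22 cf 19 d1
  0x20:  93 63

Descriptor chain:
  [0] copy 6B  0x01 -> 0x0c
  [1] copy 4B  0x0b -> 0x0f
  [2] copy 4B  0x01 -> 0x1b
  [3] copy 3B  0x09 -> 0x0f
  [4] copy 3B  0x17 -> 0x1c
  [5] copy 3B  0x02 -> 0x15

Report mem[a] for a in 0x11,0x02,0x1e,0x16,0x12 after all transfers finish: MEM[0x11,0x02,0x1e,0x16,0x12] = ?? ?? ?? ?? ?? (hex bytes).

MEM[0x11,0x02,0x1e,0x16,0x12] = e3 cc 72 c0 c0

[0] 0x01->0x0c len=6 : 0a cc c0 8c 54 6f
[1] 0x0b->0x0f len=4 : e3 0a cc c0
[2] 0x01->0x1b len=4 : 0a cc c0 8c
[3] 0x09->0x0f len=3 : c5 ab e3
[4] 0x17->0x1c len=3 : f7 89 72
[5] 0x02->0x15 len=3 : cc c0 8c
query mem[0x11]=0xe3, mem[0x02]=0xcc, mem[0x1e]=0x72, mem[0x16]=0xc0, mem[0x12]=0xc0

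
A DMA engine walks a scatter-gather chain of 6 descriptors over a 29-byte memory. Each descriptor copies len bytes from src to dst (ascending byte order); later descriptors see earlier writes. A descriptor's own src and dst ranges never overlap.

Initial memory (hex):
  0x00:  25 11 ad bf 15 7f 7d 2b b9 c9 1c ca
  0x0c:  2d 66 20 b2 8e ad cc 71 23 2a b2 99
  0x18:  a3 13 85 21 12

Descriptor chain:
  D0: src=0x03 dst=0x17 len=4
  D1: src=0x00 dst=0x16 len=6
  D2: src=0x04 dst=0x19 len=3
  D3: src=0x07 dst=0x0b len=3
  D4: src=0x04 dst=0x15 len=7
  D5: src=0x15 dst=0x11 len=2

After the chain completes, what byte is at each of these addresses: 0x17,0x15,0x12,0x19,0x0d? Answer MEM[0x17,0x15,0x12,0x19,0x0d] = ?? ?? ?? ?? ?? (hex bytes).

MEM[0x17,0x15,0x12,0x19,0x0d] = 7d 15 7f b9 c9

  after D0: wrote 4B at 0x17 = bf157f7d
  after D1: wrote 6B at 0x16 = 2511adbf157f
  after D2: wrote 3B at 0x19 = 157f7d
  after D3: wrote 3B at 0x0b = 2bb9c9
  after D4: wrote 7B at 0x15 = 157f7d2bb9c91c
  after D5: wrote 2B at 0x11 = 157f
query mem[0x17]=0x7d, mem[0x15]=0x15, mem[0x12]=0x7f, mem[0x19]=0xb9, mem[0x0d]=0xc9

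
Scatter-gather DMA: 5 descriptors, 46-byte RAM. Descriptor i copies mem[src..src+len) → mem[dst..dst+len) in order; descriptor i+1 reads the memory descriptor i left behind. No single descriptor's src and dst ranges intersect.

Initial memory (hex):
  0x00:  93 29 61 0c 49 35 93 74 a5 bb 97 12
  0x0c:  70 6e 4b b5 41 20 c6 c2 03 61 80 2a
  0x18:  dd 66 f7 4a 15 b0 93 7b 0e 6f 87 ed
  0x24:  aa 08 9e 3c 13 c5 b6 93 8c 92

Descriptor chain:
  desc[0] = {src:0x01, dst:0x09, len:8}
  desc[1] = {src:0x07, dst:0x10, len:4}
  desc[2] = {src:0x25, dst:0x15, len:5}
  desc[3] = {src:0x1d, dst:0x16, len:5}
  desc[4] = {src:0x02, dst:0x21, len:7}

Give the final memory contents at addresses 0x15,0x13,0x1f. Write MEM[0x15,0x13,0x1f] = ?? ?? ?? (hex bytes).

D0: mem[0x09..0x10] <- [29 61 0c 49 35 93 74 a5]
D1: mem[0x10..0x13] <- [74 a5 29 61]
D2: mem[0x15..0x19] <- [08 9e 3c 13 c5]
D3: mem[0x16..0x1a] <- [b0 93 7b 0e 6f]
D4: mem[0x21..0x27] <- [61 0c 49 35 93 74 a5]
query mem[0x15]=0x08, mem[0x13]=0x61, mem[0x1f]=0x7b

MEM[0x15,0x13,0x1f] = 08 61 7b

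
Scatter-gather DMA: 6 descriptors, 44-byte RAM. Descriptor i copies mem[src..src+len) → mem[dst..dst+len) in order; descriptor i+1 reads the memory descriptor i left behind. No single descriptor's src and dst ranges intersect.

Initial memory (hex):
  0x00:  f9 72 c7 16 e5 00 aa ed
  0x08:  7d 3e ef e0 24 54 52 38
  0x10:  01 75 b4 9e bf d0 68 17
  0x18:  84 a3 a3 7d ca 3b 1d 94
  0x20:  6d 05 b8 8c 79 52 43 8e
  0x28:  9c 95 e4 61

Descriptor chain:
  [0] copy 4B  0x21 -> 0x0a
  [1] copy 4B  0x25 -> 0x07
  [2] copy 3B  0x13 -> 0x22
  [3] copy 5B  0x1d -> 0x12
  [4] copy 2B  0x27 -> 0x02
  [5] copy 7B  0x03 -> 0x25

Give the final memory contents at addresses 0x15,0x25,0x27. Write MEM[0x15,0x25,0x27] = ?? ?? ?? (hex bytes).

MEM[0x15,0x25,0x27] = 6d 9c 00

  after D0: wrote 4B at 0x0a = 05b88c79
  after D1: wrote 4B at 0x07 = 52438e9c
  after D2: wrote 3B at 0x22 = 9ebfd0
  after D3: wrote 5B at 0x12 = 3b1d946d05
  after D4: wrote 2B at 0x02 = 8e9c
  after D5: wrote 7B at 0x25 = 9ce500aa52438e
query mem[0x15]=0x6d, mem[0x25]=0x9c, mem[0x27]=0x00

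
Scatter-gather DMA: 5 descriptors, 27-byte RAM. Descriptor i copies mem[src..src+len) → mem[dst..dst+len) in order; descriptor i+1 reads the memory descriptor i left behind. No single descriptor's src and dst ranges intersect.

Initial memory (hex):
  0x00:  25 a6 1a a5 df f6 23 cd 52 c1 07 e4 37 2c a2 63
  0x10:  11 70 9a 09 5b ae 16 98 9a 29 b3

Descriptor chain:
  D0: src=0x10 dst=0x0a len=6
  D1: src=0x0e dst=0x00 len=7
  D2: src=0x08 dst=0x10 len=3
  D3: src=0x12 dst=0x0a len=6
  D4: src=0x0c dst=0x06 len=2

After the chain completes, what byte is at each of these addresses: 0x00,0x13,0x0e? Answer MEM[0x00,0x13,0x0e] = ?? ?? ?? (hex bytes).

[0] 0x10->0x0a len=6 : 11 70 9a 09 5b ae
[1] 0x0e->0x00 len=7 : 5b ae 11 70 9a 09 5b
[2] 0x08->0x10 len=3 : 52 c1 11
[3] 0x12->0x0a len=6 : 11 09 5b ae 16 98
[4] 0x0c->0x06 len=2 : 5b ae
query mem[0x00]=0x5b, mem[0x13]=0x09, mem[0x0e]=0x16

MEM[0x00,0x13,0x0e] = 5b 09 16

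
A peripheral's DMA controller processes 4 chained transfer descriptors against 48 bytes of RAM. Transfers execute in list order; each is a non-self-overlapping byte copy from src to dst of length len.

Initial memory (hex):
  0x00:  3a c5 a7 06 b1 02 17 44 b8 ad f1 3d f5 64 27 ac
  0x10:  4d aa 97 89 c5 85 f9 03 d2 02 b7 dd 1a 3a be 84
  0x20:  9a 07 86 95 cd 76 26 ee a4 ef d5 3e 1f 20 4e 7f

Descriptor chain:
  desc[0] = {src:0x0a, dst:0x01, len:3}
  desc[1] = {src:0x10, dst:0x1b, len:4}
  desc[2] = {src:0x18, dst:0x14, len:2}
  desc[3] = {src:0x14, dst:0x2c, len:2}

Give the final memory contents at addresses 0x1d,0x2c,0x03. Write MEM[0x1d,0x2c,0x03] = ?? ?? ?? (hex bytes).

D0: mem[0x01..0x03] <- [f1 3d f5]
D1: mem[0x1b..0x1e] <- [4d aa 97 89]
D2: mem[0x14..0x15] <- [d2 02]
D3: mem[0x2c..0x2d] <- [d2 02]
query mem[0x1d]=0x97, mem[0x2c]=0xd2, mem[0x03]=0xf5

MEM[0x1d,0x2c,0x03] = 97 d2 f5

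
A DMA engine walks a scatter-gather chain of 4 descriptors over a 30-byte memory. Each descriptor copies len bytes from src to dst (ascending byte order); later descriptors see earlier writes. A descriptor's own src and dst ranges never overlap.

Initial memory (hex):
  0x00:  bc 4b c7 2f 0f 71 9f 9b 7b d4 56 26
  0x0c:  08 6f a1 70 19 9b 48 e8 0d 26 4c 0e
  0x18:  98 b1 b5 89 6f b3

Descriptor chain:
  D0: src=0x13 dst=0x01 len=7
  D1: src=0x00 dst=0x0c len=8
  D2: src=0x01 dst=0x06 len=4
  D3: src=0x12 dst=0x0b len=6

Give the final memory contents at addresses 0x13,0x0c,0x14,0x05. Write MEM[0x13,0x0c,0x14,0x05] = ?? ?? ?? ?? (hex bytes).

#0 dst[0x01+7] := {0xe8,0x0d,0x26,0x4c,0x0e,0x98,0xb1}
#1 dst[0x0c+8] := {0xbc,0xe8,0x0d,0x26,0x4c,0x0e,0x98,0xb1}
#2 dst[0x06+4] := {0xe8,0x0d,0x26,0x4c}
#3 dst[0x0b+6] := {0x98,0xb1,0x0d,0x26,0x4c,0x0e}
query mem[0x13]=0xb1, mem[0x0c]=0xb1, mem[0x14]=0x0d, mem[0x05]=0x0e

MEM[0x13,0x0c,0x14,0x05] = b1 b1 0d 0e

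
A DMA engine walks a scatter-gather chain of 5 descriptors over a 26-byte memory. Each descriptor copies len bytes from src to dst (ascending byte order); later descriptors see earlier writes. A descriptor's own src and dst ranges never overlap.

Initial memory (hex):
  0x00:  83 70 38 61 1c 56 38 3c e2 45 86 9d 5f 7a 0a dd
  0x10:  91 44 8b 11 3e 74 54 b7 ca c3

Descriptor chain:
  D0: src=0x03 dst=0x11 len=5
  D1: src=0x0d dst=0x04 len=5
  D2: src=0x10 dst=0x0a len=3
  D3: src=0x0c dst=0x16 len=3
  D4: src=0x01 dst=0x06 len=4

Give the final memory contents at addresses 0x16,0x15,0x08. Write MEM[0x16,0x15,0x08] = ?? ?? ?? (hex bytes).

MEM[0x16,0x15,0x08] = 1c 3c 61

  after D0: wrote 5B at 0x11 = 611c56383c
  after D1: wrote 5B at 0x04 = 7a0add9161
  after D2: wrote 3B at 0x0a = 91611c
  after D3: wrote 3B at 0x16 = 1c7a0a
  after D4: wrote 4B at 0x06 = 7038617a
query mem[0x16]=0x1c, mem[0x15]=0x3c, mem[0x08]=0x61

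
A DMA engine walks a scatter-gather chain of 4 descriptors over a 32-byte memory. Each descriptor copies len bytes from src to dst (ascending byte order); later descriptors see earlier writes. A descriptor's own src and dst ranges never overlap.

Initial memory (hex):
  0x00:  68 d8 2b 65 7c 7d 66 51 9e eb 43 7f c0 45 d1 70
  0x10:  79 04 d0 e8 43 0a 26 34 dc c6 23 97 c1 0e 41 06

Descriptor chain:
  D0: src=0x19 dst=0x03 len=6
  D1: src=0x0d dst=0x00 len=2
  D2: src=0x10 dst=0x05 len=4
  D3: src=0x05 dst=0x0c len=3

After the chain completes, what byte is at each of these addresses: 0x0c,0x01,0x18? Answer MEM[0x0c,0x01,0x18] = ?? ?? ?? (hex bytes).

#0 dst[0x03+6] := {0xc6,0x23,0x97,0xc1,0x0e,0x41}
#1 dst[0x00+2] := {0x45,0xd1}
#2 dst[0x05+4] := {0x79,0x04,0xd0,0xe8}
#3 dst[0x0c+3] := {0x79,0x04,0xd0}
query mem[0x0c]=0x79, mem[0x01]=0xd1, mem[0x18]=0xdc

MEM[0x0c,0x01,0x18] = 79 d1 dc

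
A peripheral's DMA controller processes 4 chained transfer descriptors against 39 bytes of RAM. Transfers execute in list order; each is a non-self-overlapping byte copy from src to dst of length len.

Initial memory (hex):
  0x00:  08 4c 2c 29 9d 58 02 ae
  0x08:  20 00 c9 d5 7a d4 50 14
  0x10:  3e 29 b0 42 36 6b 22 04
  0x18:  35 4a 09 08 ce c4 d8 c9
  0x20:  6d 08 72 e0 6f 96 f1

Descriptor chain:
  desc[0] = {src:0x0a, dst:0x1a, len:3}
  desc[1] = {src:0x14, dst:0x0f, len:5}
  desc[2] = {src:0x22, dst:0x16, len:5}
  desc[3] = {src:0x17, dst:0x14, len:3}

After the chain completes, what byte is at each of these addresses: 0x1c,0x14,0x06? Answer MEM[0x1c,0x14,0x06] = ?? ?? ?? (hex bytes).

MEM[0x1c,0x14,0x06] = 7a e0 02

#0 dst[0x1a+3] := {0xc9,0xd5,0x7a}
#1 dst[0x0f+5] := {0x36,0x6b,0x22,0x04,0x35}
#2 dst[0x16+5] := {0x72,0xe0,0x6f,0x96,0xf1}
#3 dst[0x14+3] := {0xe0,0x6f,0x96}
query mem[0x1c]=0x7a, mem[0x14]=0xe0, mem[0x06]=0x02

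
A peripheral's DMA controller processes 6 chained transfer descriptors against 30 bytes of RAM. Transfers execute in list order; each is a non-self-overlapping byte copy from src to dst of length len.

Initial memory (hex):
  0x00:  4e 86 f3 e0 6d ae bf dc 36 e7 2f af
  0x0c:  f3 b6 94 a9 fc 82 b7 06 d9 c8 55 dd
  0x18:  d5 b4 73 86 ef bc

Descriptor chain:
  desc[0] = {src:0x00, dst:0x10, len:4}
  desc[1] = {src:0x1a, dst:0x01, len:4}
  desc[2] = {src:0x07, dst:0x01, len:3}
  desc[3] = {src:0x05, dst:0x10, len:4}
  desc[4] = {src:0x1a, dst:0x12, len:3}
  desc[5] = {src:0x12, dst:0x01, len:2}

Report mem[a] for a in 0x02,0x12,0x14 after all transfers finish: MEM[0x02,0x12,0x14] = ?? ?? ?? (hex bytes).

MEM[0x02,0x12,0x14] = 86 73 ef

#0 dst[0x10+4] := {0x4e,0x86,0xf3,0xe0}
#1 dst[0x01+4] := {0x73,0x86,0xef,0xbc}
#2 dst[0x01+3] := {0xdc,0x36,0xe7}
#3 dst[0x10+4] := {0xae,0xbf,0xdc,0x36}
#4 dst[0x12+3] := {0x73,0x86,0xef}
#5 dst[0x01+2] := {0x73,0x86}
query mem[0x02]=0x86, mem[0x12]=0x73, mem[0x14]=0xef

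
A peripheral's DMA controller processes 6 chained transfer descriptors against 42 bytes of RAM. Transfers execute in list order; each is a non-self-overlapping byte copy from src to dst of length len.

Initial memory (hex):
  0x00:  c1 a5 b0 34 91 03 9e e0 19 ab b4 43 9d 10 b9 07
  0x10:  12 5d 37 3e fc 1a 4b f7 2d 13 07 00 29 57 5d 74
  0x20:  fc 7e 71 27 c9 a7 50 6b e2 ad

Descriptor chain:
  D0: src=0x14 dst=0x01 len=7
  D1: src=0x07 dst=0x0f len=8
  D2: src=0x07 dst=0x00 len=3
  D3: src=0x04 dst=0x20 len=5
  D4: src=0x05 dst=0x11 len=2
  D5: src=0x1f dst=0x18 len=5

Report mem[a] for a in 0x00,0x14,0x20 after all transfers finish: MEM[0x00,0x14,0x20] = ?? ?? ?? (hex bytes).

MEM[0x00,0x14,0x20] = 07 9d f7

[0] 0x14->0x01 len=7 : fc 1a 4b f7 2d 13 07
[1] 0x07->0x0f len=8 : 07 19 ab b4 43 9d 10 b9
[2] 0x07->0x00 len=3 : 07 19 ab
[3] 0x04->0x20 len=5 : f7 2d 13 07 19
[4] 0x05->0x11 len=2 : 2d 13
[5] 0x1f->0x18 len=5 : 74 f7 2d 13 07
query mem[0x00]=0x07, mem[0x14]=0x9d, mem[0x20]=0xf7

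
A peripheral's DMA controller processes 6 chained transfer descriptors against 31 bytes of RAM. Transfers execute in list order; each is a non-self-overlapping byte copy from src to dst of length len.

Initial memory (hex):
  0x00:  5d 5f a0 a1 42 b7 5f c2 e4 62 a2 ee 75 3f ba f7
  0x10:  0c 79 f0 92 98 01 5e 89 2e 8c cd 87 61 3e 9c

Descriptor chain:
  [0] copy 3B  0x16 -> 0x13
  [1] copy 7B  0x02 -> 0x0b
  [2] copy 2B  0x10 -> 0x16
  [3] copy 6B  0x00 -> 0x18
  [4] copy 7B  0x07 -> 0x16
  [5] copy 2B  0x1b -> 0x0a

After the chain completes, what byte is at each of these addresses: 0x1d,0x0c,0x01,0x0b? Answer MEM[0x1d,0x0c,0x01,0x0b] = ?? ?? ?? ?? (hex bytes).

[0] 0x16->0x13 len=3 : 5e 89 2e
[1] 0x02->0x0b len=7 : a0 a1 42 b7 5f c2 e4
[2] 0x10->0x16 len=2 : c2 e4
[3] 0x00->0x18 len=6 : 5d 5f a0 a1 42 b7
[4] 0x07->0x16 len=7 : c2 e4 62 a2 a0 a1 42
[5] 0x1b->0x0a len=2 : a1 42
query mem[0x1d]=0xb7, mem[0x0c]=0xa1, mem[0x01]=0x5f, mem[0x0b]=0x42

MEM[0x1d,0x0c,0x01,0x0b] = b7 a1 5f 42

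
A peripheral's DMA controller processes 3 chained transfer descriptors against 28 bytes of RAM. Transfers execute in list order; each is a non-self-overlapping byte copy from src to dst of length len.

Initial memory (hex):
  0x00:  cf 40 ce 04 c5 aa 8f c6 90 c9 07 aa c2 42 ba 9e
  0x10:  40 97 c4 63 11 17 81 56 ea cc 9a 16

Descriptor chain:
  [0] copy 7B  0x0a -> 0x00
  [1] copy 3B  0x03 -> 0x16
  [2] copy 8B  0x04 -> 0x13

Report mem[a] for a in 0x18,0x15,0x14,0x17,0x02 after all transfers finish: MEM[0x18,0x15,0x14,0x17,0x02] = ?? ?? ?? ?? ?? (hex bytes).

  after D0: wrote 7B at 0x00 = 07aac242ba9e40
  after D1: wrote 3B at 0x16 = 42ba9e
  after D2: wrote 8B at 0x13 = ba9e40c690c907aa
query mem[0x18]=0xc9, mem[0x15]=0x40, mem[0x14]=0x9e, mem[0x17]=0x90, mem[0x02]=0xc2

MEM[0x18,0x15,0x14,0x17,0x02] = c9 40 9e 90 c2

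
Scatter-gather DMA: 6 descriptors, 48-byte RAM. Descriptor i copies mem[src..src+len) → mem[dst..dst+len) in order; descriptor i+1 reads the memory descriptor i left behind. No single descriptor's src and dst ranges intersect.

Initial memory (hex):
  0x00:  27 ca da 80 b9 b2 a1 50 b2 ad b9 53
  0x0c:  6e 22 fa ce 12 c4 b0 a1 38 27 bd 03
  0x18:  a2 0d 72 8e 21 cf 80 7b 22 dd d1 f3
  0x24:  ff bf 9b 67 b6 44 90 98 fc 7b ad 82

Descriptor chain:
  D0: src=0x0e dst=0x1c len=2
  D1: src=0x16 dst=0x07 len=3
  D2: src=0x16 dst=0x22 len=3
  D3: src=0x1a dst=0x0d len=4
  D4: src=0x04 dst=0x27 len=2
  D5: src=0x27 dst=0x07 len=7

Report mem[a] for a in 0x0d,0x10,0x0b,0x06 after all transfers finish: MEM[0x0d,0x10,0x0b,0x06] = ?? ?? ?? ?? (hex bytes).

[0] 0x0e->0x1c len=2 : fa ce
[1] 0x16->0x07 len=3 : bd 03 a2
[2] 0x16->0x22 len=3 : bd 03 a2
[3] 0x1a->0x0d len=4 : 72 8e fa ce
[4] 0x04->0x27 len=2 : b9 b2
[5] 0x27->0x07 len=7 : b9 b2 44 90 98 fc 7b
query mem[0x0d]=0x7b, mem[0x10]=0xce, mem[0x0b]=0x98, mem[0x06]=0xa1

MEM[0x0d,0x10,0x0b,0x06] = 7b ce 98 a1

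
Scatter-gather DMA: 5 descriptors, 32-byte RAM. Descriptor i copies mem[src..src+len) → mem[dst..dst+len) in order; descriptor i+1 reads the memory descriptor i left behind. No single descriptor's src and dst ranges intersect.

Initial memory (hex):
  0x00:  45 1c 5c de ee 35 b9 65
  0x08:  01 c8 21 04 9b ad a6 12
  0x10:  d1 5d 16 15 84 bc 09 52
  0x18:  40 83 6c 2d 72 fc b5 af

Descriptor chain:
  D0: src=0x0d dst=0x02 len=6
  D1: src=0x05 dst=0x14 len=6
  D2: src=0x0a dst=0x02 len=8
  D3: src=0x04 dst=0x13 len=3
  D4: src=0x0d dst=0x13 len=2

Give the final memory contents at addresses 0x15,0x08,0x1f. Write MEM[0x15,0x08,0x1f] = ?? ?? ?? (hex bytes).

  after D0: wrote 6B at 0x02 = ada612d15d16
  after D1: wrote 6B at 0x14 = d15d1601c821
  after D2: wrote 8B at 0x02 = 21049bada612d15d
  after D3: wrote 3B at 0x13 = 9bada6
  after D4: wrote 2B at 0x13 = ada6
query mem[0x15]=0xa6, mem[0x08]=0xd1, mem[0x1f]=0xaf

MEM[0x15,0x08,0x1f] = a6 d1 af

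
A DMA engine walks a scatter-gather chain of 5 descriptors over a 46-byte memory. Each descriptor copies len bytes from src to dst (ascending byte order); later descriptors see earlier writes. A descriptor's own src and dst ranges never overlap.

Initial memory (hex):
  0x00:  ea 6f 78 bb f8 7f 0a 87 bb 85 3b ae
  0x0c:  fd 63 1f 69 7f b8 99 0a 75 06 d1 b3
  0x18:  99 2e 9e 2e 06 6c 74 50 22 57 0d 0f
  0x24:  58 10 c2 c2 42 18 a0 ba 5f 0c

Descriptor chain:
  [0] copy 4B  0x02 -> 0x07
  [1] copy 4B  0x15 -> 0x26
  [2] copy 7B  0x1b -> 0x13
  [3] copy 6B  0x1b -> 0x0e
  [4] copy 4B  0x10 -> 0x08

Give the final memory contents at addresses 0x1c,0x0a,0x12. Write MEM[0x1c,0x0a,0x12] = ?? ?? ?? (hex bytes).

#0 dst[0x07+4] := {0x78,0xbb,0xf8,0x7f}
#1 dst[0x26+4] := {0x06,0xd1,0xb3,0x99}
#2 dst[0x13+7] := {0x2e,0x06,0x6c,0x74,0x50,0x22,0x57}
#3 dst[0x0e+6] := {0x2e,0x06,0x6c,0x74,0x50,0x22}
#4 dst[0x08+4] := {0x6c,0x74,0x50,0x22}
query mem[0x1c]=0x06, mem[0x0a]=0x50, mem[0x12]=0x50

MEM[0x1c,0x0a,0x12] = 06 50 50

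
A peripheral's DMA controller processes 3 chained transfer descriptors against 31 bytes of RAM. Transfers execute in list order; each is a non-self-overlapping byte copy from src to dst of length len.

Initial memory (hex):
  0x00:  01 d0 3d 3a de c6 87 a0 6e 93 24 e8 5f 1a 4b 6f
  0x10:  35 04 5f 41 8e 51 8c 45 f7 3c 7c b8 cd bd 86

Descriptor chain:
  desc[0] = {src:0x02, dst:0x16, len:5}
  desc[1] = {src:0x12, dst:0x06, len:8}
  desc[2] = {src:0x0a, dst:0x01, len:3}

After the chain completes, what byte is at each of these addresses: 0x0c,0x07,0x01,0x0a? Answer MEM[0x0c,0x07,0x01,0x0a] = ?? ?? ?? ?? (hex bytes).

MEM[0x0c,0x07,0x01,0x0a] = de 41 3d 3d

  after D0: wrote 5B at 0x16 = 3d3adec687
  after D1: wrote 8B at 0x06 = 5f418e513d3adec6
  after D2: wrote 3B at 0x01 = 3d3ade
query mem[0x0c]=0xde, mem[0x07]=0x41, mem[0x01]=0x3d, mem[0x0a]=0x3d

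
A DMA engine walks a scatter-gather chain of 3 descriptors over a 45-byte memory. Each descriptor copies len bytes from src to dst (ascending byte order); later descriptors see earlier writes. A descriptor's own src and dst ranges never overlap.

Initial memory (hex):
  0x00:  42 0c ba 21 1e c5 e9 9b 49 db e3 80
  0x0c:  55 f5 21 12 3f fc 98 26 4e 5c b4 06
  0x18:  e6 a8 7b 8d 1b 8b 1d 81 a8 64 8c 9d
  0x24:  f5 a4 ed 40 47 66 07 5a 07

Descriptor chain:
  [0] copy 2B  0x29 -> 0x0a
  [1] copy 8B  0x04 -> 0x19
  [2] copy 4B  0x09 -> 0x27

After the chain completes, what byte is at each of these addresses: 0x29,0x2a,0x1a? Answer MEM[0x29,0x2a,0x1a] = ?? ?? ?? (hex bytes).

D0: mem[0x0a..0x0b] <- [66 07]
D1: mem[0x19..0x20] <- [1e c5 e9 9b 49 db 66 07]
D2: mem[0x27..0x2a] <- [db 66 07 55]
query mem[0x29]=0x07, mem[0x2a]=0x55, mem[0x1a]=0xc5

MEM[0x29,0x2a,0x1a] = 07 55 c5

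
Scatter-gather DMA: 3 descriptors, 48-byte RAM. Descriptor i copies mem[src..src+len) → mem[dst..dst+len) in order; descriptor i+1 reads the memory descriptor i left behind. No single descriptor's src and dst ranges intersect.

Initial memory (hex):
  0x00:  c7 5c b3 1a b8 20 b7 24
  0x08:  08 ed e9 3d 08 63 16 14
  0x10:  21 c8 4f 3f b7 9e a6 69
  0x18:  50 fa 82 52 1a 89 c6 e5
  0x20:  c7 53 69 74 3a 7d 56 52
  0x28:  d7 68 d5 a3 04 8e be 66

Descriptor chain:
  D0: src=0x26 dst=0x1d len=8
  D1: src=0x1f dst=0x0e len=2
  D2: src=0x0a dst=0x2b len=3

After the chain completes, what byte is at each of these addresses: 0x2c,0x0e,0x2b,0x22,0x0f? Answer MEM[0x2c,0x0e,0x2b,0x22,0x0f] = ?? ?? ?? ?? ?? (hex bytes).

MEM[0x2c,0x0e,0x2b,0x22,0x0f] = 3d d7 e9 a3 68

  after D0: wrote 8B at 0x1d = 5652d768d5a3048e
  after D1: wrote 2B at 0x0e = d768
  after D2: wrote 3B at 0x2b = e93d08
query mem[0x2c]=0x3d, mem[0x0e]=0xd7, mem[0x2b]=0xe9, mem[0x22]=0xa3, mem[0x0f]=0x68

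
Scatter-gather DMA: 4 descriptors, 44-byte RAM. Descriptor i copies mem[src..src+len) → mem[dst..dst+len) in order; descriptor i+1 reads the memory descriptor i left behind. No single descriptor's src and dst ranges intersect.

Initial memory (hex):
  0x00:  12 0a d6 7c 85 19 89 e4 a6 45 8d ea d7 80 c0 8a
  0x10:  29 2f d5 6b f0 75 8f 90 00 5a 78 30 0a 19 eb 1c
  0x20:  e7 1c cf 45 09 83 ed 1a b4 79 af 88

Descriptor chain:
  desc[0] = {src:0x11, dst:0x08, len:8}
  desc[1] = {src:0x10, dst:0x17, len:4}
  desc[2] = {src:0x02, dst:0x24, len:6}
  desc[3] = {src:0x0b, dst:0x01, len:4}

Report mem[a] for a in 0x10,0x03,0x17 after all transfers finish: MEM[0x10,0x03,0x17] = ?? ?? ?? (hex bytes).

[0] 0x11->0x08 len=8 : 2f d5 6b f0 75 8f 90 00
[1] 0x10->0x17 len=4 : 29 2f d5 6b
[2] 0x02->0x24 len=6 : d6 7c 85 19 89 e4
[3] 0x0b->0x01 len=4 : f0 75 8f 90
query mem[0x10]=0x29, mem[0x03]=0x8f, mem[0x17]=0x29

MEM[0x10,0x03,0x17] = 29 8f 29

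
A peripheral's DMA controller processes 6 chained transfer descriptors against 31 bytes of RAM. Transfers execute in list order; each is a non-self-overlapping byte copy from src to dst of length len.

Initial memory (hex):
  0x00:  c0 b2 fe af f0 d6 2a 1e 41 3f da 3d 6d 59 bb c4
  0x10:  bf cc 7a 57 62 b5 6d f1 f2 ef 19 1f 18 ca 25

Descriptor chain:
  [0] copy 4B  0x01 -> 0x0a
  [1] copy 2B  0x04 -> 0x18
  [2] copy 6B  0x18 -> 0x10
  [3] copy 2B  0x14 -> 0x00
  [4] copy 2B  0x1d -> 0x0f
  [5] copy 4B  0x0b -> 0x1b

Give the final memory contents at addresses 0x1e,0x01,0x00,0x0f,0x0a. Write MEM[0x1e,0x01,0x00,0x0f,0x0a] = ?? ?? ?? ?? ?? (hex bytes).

MEM[0x1e,0x01,0x00,0x0f,0x0a] = bb ca 18 ca b2

D0: mem[0x0a..0x0d] <- [b2 fe af f0]
D1: mem[0x18..0x19] <- [f0 d6]
D2: mem[0x10..0x15] <- [f0 d6 19 1f 18 ca]
D3: mem[0x00..0x01] <- [18 ca]
D4: mem[0x0f..0x10] <- [ca 25]
D5: mem[0x1b..0x1e] <- [fe af f0 bb]
query mem[0x1e]=0xbb, mem[0x01]=0xca, mem[0x00]=0x18, mem[0x0f]=0xca, mem[0x0a]=0xb2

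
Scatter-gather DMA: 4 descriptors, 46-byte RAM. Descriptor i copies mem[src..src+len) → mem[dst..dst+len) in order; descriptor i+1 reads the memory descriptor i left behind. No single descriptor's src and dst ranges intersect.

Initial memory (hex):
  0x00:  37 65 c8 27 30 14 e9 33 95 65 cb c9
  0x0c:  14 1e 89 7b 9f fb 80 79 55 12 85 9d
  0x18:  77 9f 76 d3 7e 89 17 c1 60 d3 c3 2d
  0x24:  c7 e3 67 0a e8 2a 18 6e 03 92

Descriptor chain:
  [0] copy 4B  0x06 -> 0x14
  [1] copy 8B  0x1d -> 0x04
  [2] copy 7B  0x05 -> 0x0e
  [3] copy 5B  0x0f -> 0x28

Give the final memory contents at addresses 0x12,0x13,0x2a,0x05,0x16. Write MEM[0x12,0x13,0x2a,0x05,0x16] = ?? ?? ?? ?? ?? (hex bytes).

MEM[0x12,0x13,0x2a,0x05,0x16] = c3 2d d3 17 95

  after D0: wrote 4B at 0x14 = e9339565
  after D1: wrote 8B at 0x04 = 8917c160d3c32dc7
  after D2: wrote 7B at 0x0e = 17c160d3c32dc7
  after D3: wrote 5B at 0x28 = c160d3c32d
query mem[0x12]=0xc3, mem[0x13]=0x2d, mem[0x2a]=0xd3, mem[0x05]=0x17, mem[0x16]=0x95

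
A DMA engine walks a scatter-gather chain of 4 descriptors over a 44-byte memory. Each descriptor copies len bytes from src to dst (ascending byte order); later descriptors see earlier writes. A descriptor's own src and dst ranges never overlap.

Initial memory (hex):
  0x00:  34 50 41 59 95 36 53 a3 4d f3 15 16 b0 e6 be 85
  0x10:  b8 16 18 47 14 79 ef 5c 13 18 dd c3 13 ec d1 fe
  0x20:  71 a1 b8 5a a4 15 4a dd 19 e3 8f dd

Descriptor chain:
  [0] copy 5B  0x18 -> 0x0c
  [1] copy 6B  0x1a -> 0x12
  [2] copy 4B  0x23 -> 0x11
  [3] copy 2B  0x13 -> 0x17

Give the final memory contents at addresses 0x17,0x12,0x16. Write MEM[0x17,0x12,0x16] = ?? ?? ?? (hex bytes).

#0 dst[0x0c+5] := {0x13,0x18,0xdd,0xc3,0x13}
#1 dst[0x12+6] := {0xdd,0xc3,0x13,0xec,0xd1,0xfe}
#2 dst[0x11+4] := {0x5a,0xa4,0x15,0x4a}
#3 dst[0x17+2] := {0x15,0x4a}
query mem[0x17]=0x15, mem[0x12]=0xa4, mem[0x16]=0xd1

MEM[0x17,0x12,0x16] = 15 a4 d1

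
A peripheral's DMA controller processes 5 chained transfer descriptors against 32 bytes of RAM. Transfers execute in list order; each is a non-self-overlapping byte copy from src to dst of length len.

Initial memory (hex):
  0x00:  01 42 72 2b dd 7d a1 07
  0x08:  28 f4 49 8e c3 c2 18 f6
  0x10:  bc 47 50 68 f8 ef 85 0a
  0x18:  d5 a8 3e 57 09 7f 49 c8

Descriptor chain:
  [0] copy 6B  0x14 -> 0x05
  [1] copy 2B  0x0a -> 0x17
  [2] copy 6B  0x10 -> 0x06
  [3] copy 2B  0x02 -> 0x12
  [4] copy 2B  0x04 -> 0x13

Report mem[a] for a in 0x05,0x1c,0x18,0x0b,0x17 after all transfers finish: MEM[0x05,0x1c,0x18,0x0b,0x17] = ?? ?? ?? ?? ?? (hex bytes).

  after D0: wrote 6B at 0x05 = f8ef850ad5a8
  after D1: wrote 2B at 0x17 = a88e
  after D2: wrote 6B at 0x06 = bc475068f8ef
  after D3: wrote 2B at 0x12 = 722b
  after D4: wrote 2B at 0x13 = ddf8
query mem[0x05]=0xf8, mem[0x1c]=0x09, mem[0x18]=0x8e, mem[0x0b]=0xef, mem[0x17]=0xa8

MEM[0x05,0x1c,0x18,0x0b,0x17] = f8 09 8e ef a8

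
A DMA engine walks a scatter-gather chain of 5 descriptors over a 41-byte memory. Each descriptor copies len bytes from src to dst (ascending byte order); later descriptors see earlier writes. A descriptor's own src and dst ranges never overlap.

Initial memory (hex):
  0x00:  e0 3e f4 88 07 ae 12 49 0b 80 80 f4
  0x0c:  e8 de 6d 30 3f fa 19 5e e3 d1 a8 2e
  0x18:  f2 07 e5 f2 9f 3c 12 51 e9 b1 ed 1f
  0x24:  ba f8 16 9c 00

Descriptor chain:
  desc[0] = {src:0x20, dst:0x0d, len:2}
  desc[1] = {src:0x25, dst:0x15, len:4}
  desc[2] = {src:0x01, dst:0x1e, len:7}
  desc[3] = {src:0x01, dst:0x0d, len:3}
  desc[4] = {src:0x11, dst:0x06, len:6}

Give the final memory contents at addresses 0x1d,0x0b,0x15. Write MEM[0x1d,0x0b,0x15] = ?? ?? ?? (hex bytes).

  after D0: wrote 2B at 0x0d = e9b1
  after D1: wrote 4B at 0x15 = f8169c00
  after D2: wrote 7B at 0x1e = 3ef48807ae1249
  after D3: wrote 3B at 0x0d = 3ef488
  after D4: wrote 6B at 0x06 = fa195ee3f816
query mem[0x1d]=0x3c, mem[0x0b]=0x16, mem[0x15]=0xf8

MEM[0x1d,0x0b,0x15] = 3c 16 f8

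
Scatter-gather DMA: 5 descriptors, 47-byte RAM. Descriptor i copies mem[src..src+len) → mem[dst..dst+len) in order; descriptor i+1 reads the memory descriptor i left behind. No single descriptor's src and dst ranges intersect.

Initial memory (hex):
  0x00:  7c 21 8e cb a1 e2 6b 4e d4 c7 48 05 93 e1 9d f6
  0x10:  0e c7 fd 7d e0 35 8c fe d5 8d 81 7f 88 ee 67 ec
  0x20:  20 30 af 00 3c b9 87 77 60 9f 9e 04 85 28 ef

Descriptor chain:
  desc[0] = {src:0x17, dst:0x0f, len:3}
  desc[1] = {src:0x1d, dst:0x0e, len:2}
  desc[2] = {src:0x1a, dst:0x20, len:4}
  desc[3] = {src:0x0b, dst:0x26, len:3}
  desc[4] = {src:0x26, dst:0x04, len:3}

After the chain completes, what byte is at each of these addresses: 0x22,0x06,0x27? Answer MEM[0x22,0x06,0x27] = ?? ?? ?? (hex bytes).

  after D0: wrote 3B at 0x0f = fed58d
  after D1: wrote 2B at 0x0e = ee67
  after D2: wrote 4B at 0x20 = 817f88ee
  after D3: wrote 3B at 0x26 = 0593e1
  after D4: wrote 3B at 0x04 = 0593e1
query mem[0x22]=0x88, mem[0x06]=0xe1, mem[0x27]=0x93

MEM[0x22,0x06,0x27] = 88 e1 93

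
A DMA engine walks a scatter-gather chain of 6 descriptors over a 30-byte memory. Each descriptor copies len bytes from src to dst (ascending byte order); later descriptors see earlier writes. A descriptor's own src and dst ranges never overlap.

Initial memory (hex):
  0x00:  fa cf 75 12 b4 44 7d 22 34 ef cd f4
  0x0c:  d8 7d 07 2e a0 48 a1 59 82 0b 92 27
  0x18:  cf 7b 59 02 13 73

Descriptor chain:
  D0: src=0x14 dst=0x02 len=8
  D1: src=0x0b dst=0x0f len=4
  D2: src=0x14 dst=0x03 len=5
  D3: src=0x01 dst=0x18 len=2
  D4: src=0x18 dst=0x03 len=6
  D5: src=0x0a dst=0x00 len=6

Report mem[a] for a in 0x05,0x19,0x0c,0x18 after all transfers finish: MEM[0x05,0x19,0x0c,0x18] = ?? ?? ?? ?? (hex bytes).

#0 dst[0x02+8] := {0x82,0x0b,0x92,0x27,0xcf,0x7b,0x59,0x02}
#1 dst[0x0f+4] := {0xf4,0xd8,0x7d,0x07}
#2 dst[0x03+5] := {0x82,0x0b,0x92,0x27,0xcf}
#3 dst[0x18+2] := {0xcf,0x82}
#4 dst[0x03+6] := {0xcf,0x82,0x59,0x02,0x13,0x73}
#5 dst[0x00+6] := {0xcd,0xf4,0xd8,0x7d,0x07,0xf4}
query mem[0x05]=0xf4, mem[0x19]=0x82, mem[0x0c]=0xd8, mem[0x18]=0xcf

MEM[0x05,0x19,0x0c,0x18] = f4 82 d8 cf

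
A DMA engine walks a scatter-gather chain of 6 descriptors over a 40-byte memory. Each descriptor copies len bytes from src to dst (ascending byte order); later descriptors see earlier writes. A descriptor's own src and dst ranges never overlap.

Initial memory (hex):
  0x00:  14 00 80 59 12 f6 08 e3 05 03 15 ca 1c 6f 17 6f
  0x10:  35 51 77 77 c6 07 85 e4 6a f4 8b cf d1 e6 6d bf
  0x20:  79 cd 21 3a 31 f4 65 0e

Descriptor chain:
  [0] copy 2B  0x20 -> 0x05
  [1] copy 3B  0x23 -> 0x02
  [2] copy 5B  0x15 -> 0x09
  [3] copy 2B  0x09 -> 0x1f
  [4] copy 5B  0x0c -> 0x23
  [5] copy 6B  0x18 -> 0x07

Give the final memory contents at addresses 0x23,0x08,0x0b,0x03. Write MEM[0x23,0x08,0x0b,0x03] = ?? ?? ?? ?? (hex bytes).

[0] 0x20->0x05 len=2 : 79 cd
[1] 0x23->0x02 len=3 : 3a 31 f4
[2] 0x15->0x09 len=5 : 07 85 e4 6a f4
[3] 0x09->0x1f len=2 : 07 85
[4] 0x0c->0x23 len=5 : 6a f4 17 6f 35
[5] 0x18->0x07 len=6 : 6a f4 8b cf d1 e6
query mem[0x23]=0x6a, mem[0x08]=0xf4, mem[0x0b]=0xd1, mem[0x03]=0x31

MEM[0x23,0x08,0x0b,0x03] = 6a f4 d1 31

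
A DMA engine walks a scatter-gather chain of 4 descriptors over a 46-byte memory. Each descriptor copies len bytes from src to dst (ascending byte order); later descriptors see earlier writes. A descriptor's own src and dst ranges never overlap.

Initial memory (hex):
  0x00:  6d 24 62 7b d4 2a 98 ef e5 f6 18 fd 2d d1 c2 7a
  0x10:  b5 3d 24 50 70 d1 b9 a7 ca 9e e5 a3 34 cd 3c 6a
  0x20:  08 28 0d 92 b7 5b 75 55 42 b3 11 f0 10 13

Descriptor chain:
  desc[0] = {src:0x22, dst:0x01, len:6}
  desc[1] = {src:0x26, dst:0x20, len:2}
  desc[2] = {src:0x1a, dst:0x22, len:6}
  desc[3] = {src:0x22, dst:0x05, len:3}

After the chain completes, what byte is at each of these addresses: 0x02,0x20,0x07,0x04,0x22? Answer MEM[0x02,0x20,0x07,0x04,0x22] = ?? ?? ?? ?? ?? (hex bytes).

D0: mem[0x01..0x06] <- [0d 92 b7 5b 75 55]
D1: mem[0x20..0x21] <- [75 55]
D2: mem[0x22..0x27] <- [e5 a3 34 cd 3c 6a]
D3: mem[0x05..0x07] <- [e5 a3 34]
query mem[0x02]=0x92, mem[0x20]=0x75, mem[0x07]=0x34, mem[0x04]=0x5b, mem[0x22]=0xe5

MEM[0x02,0x20,0x07,0x04,0x22] = 92 75 34 5b e5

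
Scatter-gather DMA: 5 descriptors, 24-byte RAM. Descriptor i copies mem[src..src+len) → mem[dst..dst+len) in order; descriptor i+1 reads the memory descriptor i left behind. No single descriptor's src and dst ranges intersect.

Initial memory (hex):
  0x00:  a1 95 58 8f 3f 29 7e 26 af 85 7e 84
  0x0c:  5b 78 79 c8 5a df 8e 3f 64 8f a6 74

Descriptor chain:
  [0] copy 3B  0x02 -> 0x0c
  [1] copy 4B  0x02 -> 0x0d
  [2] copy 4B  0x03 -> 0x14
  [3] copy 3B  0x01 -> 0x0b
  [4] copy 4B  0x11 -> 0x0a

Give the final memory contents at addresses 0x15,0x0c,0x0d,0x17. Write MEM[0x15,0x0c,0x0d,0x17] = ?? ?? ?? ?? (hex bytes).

  after D0: wrote 3B at 0x0c = 588f3f
  after D1: wrote 4B at 0x0d = 588f3f29
  after D2: wrote 4B at 0x14 = 8f3f297e
  after D3: wrote 3B at 0x0b = 95588f
  after D4: wrote 4B at 0x0a = df8e3f8f
query mem[0x15]=0x3f, mem[0x0c]=0x3f, mem[0x0d]=0x8f, mem[0x17]=0x7e

MEM[0x15,0x0c,0x0d,0x17] = 3f 3f 8f 7e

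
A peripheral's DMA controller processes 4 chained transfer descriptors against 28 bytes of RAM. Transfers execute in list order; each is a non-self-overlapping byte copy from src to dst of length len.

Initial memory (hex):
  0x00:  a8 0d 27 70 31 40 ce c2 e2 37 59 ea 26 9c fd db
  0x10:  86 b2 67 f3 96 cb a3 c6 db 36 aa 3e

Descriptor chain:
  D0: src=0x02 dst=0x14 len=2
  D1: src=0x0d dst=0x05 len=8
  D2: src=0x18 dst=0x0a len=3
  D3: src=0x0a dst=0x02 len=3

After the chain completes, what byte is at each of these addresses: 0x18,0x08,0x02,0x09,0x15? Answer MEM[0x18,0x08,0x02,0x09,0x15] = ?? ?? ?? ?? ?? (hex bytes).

MEM[0x18,0x08,0x02,0x09,0x15] = db 86 db b2 70

D0: mem[0x14..0x15] <- [27 70]
D1: mem[0x05..0x0c] <- [9c fd db 86 b2 67 f3 27]
D2: mem[0x0a..0x0c] <- [db 36 aa]
D3: mem[0x02..0x04] <- [db 36 aa]
query mem[0x18]=0xdb, mem[0x08]=0x86, mem[0x02]=0xdb, mem[0x09]=0xb2, mem[0x15]=0x70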